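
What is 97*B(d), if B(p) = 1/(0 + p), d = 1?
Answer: 97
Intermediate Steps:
B(p) = 1/p
97*B(d) = 97/1 = 97*1 = 97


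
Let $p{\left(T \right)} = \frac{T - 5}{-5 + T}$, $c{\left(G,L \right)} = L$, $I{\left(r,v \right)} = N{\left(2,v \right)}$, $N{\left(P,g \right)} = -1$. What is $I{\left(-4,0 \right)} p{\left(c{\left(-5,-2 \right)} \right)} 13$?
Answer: $-13$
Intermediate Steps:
$I{\left(r,v \right)} = -1$
$p{\left(T \right)} = 1$ ($p{\left(T \right)} = \frac{-5 + T}{-5 + T} = 1$)
$I{\left(-4,0 \right)} p{\left(c{\left(-5,-2 \right)} \right)} 13 = \left(-1\right) 1 \cdot 13 = \left(-1\right) 13 = -13$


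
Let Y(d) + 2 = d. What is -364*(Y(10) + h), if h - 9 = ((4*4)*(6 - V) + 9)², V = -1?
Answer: -5335512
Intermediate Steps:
Y(d) = -2 + d
h = 14650 (h = 9 + ((4*4)*(6 - 1*(-1)) + 9)² = 9 + (16*(6 + 1) + 9)² = 9 + (16*7 + 9)² = 9 + (112 + 9)² = 9 + 121² = 9 + 14641 = 14650)
-364*(Y(10) + h) = -364*((-2 + 10) + 14650) = -364*(8 + 14650) = -364*14658 = -5335512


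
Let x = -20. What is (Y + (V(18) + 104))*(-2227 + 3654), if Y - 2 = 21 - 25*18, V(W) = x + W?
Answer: -463775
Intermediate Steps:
V(W) = -20 + W
Y = -427 (Y = 2 + (21 - 25*18) = 2 + (21 - 450) = 2 - 429 = -427)
(Y + (V(18) + 104))*(-2227 + 3654) = (-427 + ((-20 + 18) + 104))*(-2227 + 3654) = (-427 + (-2 + 104))*1427 = (-427 + 102)*1427 = -325*1427 = -463775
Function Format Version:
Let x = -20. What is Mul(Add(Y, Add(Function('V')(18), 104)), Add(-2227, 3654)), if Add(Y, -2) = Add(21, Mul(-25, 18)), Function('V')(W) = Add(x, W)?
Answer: -463775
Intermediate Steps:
Function('V')(W) = Add(-20, W)
Y = -427 (Y = Add(2, Add(21, Mul(-25, 18))) = Add(2, Add(21, -450)) = Add(2, -429) = -427)
Mul(Add(Y, Add(Function('V')(18), 104)), Add(-2227, 3654)) = Mul(Add(-427, Add(Add(-20, 18), 104)), Add(-2227, 3654)) = Mul(Add(-427, Add(-2, 104)), 1427) = Mul(Add(-427, 102), 1427) = Mul(-325, 1427) = -463775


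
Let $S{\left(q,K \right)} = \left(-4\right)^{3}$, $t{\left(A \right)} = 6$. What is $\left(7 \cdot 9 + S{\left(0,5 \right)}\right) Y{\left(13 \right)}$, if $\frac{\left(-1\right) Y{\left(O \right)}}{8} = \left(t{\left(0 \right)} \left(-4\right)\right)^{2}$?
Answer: $4608$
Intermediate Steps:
$S{\left(q,K \right)} = -64$
$Y{\left(O \right)} = -4608$ ($Y{\left(O \right)} = - 8 \left(6 \left(-4\right)\right)^{2} = - 8 \left(-24\right)^{2} = \left(-8\right) 576 = -4608$)
$\left(7 \cdot 9 + S{\left(0,5 \right)}\right) Y{\left(13 \right)} = \left(7 \cdot 9 - 64\right) \left(-4608\right) = \left(63 - 64\right) \left(-4608\right) = \left(-1\right) \left(-4608\right) = 4608$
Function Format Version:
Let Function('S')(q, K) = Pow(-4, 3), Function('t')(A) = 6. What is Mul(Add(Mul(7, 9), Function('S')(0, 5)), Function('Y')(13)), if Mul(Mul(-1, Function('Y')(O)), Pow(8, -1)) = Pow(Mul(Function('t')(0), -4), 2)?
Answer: 4608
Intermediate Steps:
Function('S')(q, K) = -64
Function('Y')(O) = -4608 (Function('Y')(O) = Mul(-8, Pow(Mul(6, -4), 2)) = Mul(-8, Pow(-24, 2)) = Mul(-8, 576) = -4608)
Mul(Add(Mul(7, 9), Function('S')(0, 5)), Function('Y')(13)) = Mul(Add(Mul(7, 9), -64), -4608) = Mul(Add(63, -64), -4608) = Mul(-1, -4608) = 4608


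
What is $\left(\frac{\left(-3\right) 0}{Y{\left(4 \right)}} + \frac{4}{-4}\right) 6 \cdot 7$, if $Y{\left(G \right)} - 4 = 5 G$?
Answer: $-42$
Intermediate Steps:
$Y{\left(G \right)} = 4 + 5 G$
$\left(\frac{\left(-3\right) 0}{Y{\left(4 \right)}} + \frac{4}{-4}\right) 6 \cdot 7 = \left(\frac{\left(-3\right) 0}{4 + 5 \cdot 4} + \frac{4}{-4}\right) 6 \cdot 7 = \left(\frac{0}{4 + 20} + 4 \left(- \frac{1}{4}\right)\right) 6 \cdot 7 = \left(\frac{0}{24} - 1\right) 6 \cdot 7 = \left(0 \cdot \frac{1}{24} - 1\right) 6 \cdot 7 = \left(0 - 1\right) 6 \cdot 7 = \left(-1\right) 6 \cdot 7 = \left(-6\right) 7 = -42$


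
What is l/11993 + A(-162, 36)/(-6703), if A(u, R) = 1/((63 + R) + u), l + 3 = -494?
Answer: -209865640/5064511977 ≈ -0.041438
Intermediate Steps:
l = -497 (l = -3 - 494 = -497)
A(u, R) = 1/(63 + R + u)
l/11993 + A(-162, 36)/(-6703) = -497/11993 + 1/((63 + 36 - 162)*(-6703)) = -497*1/11993 - 1/6703/(-63) = -497/11993 - 1/63*(-1/6703) = -497/11993 + 1/422289 = -209865640/5064511977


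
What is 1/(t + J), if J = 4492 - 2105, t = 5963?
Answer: 1/8350 ≈ 0.00011976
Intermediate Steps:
J = 2387
1/(t + J) = 1/(5963 + 2387) = 1/8350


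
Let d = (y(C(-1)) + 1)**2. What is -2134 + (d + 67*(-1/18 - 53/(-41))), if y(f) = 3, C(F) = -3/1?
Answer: -1501913/738 ≈ -2035.1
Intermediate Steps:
C(F) = -3 (C(F) = -3*1 = -3)
d = 16 (d = (3 + 1)**2 = 4**2 = 16)
-2134 + (d + 67*(-1/18 - 53/(-41))) = -2134 + (16 + 67*(-1/18 - 53/(-41))) = -2134 + (16 + 67*(-1*1/18 - 53*(-1/41))) = -2134 + (16 + 67*(-1/18 + 53/41)) = -2134 + (16 + 67*(913/738)) = -2134 + (16 + 61171/738) = -2134 + 72979/738 = -1501913/738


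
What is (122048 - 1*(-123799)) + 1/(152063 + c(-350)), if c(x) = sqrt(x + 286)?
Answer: 5684758541397014/23123156033 - 8*I/23123156033 ≈ 2.4585e+5 - 3.4597e-10*I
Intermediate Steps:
c(x) = sqrt(286 + x)
(122048 - 1*(-123799)) + 1/(152063 + c(-350)) = (122048 - 1*(-123799)) + 1/(152063 + sqrt(286 - 350)) = (122048 + 123799) + 1/(152063 + sqrt(-64)) = 245847 + 1/(152063 + 8*I) = 245847 + (152063 - 8*I)/23123156033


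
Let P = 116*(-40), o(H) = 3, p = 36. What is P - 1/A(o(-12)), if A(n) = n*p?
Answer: -501121/108 ≈ -4640.0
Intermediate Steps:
A(n) = 36*n (A(n) = n*36 = 36*n)
P = -4640
P - 1/A(o(-12)) = -4640 - 1/(36*3) = -4640 - 1/108 = -501121/108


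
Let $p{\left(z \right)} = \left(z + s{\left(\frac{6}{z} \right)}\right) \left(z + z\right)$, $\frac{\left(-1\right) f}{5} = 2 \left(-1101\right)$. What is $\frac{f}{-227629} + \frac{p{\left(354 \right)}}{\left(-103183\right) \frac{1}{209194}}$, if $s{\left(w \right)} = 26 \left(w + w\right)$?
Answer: $- \frac{11964465380553486}{23487443107} \approx -5.094 \cdot 10^{5}$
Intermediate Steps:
$s{\left(w \right)} = 52 w$ ($s{\left(w \right)} = 26 \cdot 2 w = 52 w$)
$f = 11010$ ($f = - 5 \cdot 2 \left(-1101\right) = \left(-5\right) \left(-2202\right) = 11010$)
$p{\left(z \right)} = 2 z \left(z + \frac{312}{z}\right)$ ($p{\left(z \right)} = \left(z + 52 \frac{6}{z}\right) \left(z + z\right) = \left(z + \frac{312}{z}\right) 2 z = 2 z \left(z + \frac{312}{z}\right)$)
$\frac{f}{-227629} + \frac{p{\left(354 \right)}}{\left(-103183\right) \frac{1}{209194}} = \frac{11010}{-227629} + \frac{624 + 2 \cdot 354^{2}}{\left(-103183\right) \frac{1}{209194}} = 11010 \left(- \frac{1}{227629}\right) + \frac{624 + 2 \cdot 125316}{\left(-103183\right) \frac{1}{209194}} = - \frac{11010}{227629} + \frac{624 + 250632}{- \frac{103183}{209194}} = - \frac{11010}{227629} + 251256 \left(- \frac{209194}{103183}\right) = - \frac{11010}{227629} - \frac{52561247664}{103183} = - \frac{11964465380553486}{23487443107}$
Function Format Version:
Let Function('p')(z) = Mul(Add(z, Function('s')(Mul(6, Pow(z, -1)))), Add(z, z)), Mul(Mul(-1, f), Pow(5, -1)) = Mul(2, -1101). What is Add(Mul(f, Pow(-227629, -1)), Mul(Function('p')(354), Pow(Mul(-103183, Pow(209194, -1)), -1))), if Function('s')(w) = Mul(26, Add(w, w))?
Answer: Rational(-11964465380553486, 23487443107) ≈ -5.0940e+5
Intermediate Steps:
Function('s')(w) = Mul(52, w) (Function('s')(w) = Mul(26, Mul(2, w)) = Mul(52, w))
f = 11010 (f = Mul(-5, Mul(2, -1101)) = Mul(-5, -2202) = 11010)
Function('p')(z) = Mul(2, z, Add(z, Mul(312, Pow(z, -1)))) (Function('p')(z) = Mul(Add(z, Mul(52, Mul(6, Pow(z, -1)))), Add(z, z)) = Mul(Add(z, Mul(312, Pow(z, -1))), Mul(2, z)) = Mul(2, z, Add(z, Mul(312, Pow(z, -1)))))
Add(Mul(f, Pow(-227629, -1)), Mul(Function('p')(354), Pow(Mul(-103183, Pow(209194, -1)), -1))) = Add(Mul(11010, Pow(-227629, -1)), Mul(Add(624, Mul(2, Pow(354, 2))), Pow(Mul(-103183, Pow(209194, -1)), -1))) = Add(Mul(11010, Rational(-1, 227629)), Mul(Add(624, Mul(2, 125316)), Pow(Mul(-103183, Rational(1, 209194)), -1))) = Add(Rational(-11010, 227629), Mul(Add(624, 250632), Pow(Rational(-103183, 209194), -1))) = Add(Rational(-11010, 227629), Mul(251256, Rational(-209194, 103183))) = Add(Rational(-11010, 227629), Rational(-52561247664, 103183)) = Rational(-11964465380553486, 23487443107)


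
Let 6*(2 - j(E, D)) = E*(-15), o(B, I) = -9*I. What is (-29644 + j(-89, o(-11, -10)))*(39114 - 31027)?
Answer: -483028423/2 ≈ -2.4151e+8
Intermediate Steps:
j(E, D) = 2 + 5*E/2 (j(E, D) = 2 - E*(-15)/6 = 2 - (-5)*E/2 = 2 + 5*E/2)
(-29644 + j(-89, o(-11, -10)))*(39114 - 31027) = (-29644 + (2 + (5/2)*(-89)))*(39114 - 31027) = (-29644 + (2 - 445/2))*8087 = (-29644 - 441/2)*8087 = -59729/2*8087 = -483028423/2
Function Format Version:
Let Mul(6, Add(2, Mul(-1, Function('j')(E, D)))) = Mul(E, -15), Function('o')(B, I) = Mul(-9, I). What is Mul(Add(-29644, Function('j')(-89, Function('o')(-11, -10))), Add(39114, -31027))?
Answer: Rational(-483028423, 2) ≈ -2.4151e+8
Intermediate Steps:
Function('j')(E, D) = Add(2, Mul(Rational(5, 2), E)) (Function('j')(E, D) = Add(2, Mul(Rational(-1, 6), Mul(E, -15))) = Add(2, Mul(Rational(-1, 6), Mul(-15, E))) = Add(2, Mul(Rational(5, 2), E)))
Mul(Add(-29644, Function('j')(-89, Function('o')(-11, -10))), Add(39114, -31027)) = Mul(Add(-29644, Add(2, Mul(Rational(5, 2), -89))), Add(39114, -31027)) = Mul(Add(-29644, Add(2, Rational(-445, 2))), 8087) = Mul(Add(-29644, Rational(-441, 2)), 8087) = Mul(Rational(-59729, 2), 8087) = Rational(-483028423, 2)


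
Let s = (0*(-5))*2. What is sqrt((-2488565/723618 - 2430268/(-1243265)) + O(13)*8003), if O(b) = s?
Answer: I*sqrt(133483920491251150595530)/299882977590 ≈ 1.2183*I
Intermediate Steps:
s = 0 (s = 0*2 = 0)
O(b) = 0
sqrt((-2488565/723618 - 2430268/(-1243265)) + O(13)*8003) = sqrt((-2488565/723618 - 2430268/(-1243265)) + 0*8003) = sqrt((-2488565*1/723618 - 2430268*(-1/1243265)) + 0) = sqrt((-2488565/723618 + 2430268/1243265) + 0) = sqrt(-1335360095101/899648932770 + 0) = sqrt(-1335360095101/899648932770) = I*sqrt(133483920491251150595530)/299882977590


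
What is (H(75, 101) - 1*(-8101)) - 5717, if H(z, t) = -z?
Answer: 2309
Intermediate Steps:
(H(75, 101) - 1*(-8101)) - 5717 = (-1*75 - 1*(-8101)) - 5717 = (-75 + 8101) - 5717 = 8026 - 5717 = 2309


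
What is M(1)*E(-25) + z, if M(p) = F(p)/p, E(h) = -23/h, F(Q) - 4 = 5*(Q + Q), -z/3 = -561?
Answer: 42397/25 ≈ 1695.9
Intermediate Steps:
z = 1683 (z = -3*(-561) = 1683)
F(Q) = 4 + 10*Q (F(Q) = 4 + 5*(Q + Q) = 4 + 5*(2*Q) = 4 + 10*Q)
M(p) = (4 + 10*p)/p
M(1)*E(-25) + z = (10 + 4/1)*(-23/(-25)) + 1683 = (10 + 4*1)*(-23*(-1/25)) + 1683 = (10 + 4)*(23/25) + 1683 = 14*(23/25) + 1683 = 322/25 + 1683 = 42397/25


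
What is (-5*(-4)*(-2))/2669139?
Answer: -40/2669139 ≈ -1.4986e-5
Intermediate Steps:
(-5*(-4)*(-2))/2669139 = (20*(-2))*(1/2669139) = -40*1/2669139 = -40/2669139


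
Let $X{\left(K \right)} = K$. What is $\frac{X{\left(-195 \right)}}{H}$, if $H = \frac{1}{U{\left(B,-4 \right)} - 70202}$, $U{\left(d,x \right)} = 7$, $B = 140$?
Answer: $13688025$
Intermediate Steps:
$H = - \frac{1}{70195}$ ($H = \frac{1}{7 - 70202} = \frac{1}{-70195} = - \frac{1}{70195} \approx -1.4246 \cdot 10^{-5}$)
$\frac{X{\left(-195 \right)}}{H} = - \frac{195}{- \frac{1}{70195}} = \left(-195\right) \left(-70195\right) = 13688025$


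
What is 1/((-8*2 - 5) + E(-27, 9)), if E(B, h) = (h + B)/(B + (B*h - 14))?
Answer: -142/2973 ≈ -0.047763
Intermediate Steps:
E(B, h) = (B + h)/(-14 + B + B*h) (E(B, h) = (B + h)/(B + (-14 + B*h)) = (B + h)/(-14 + B + B*h))
1/((-8*2 - 5) + E(-27, 9)) = 1/((-8*2 - 5) + (-27 + 9)/(-14 - 27 - 27*9)) = 1/((-16 - 5) - 18/(-14 - 27 - 243)) = 1/(-21 - 18/(-284)) = 1/(-21 - 1/284*(-18)) = 1/(-21 + 9/142) = 1/(-2973/142) = -142/2973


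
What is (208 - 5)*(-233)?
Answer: -47299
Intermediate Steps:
(208 - 5)*(-233) = 203*(-233) = -47299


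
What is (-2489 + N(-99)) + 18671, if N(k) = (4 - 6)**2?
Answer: 16186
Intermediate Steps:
N(k) = 4 (N(k) = (-2)**2 = 4)
(-2489 + N(-99)) + 18671 = (-2489 + 4) + 18671 = -2485 + 18671 = 16186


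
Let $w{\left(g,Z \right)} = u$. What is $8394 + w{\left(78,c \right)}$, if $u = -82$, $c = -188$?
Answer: $8312$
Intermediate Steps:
$w{\left(g,Z \right)} = -82$
$8394 + w{\left(78,c \right)} = 8394 - 82 = 8312$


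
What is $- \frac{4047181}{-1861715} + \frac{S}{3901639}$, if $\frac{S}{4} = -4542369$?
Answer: $- \frac{18035746781681}{7263739850885} \approx -2.483$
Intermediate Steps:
$S = -18169476$ ($S = 4 \left(-4542369\right) = -18169476$)
$- \frac{4047181}{-1861715} + \frac{S}{3901639} = - \frac{4047181}{-1861715} - \frac{18169476}{3901639} = \left(-4047181\right) \left(- \frac{1}{1861715}\right) - \frac{18169476}{3901639} = \frac{4047181}{1861715} - \frac{18169476}{3901639} = - \frac{18035746781681}{7263739850885}$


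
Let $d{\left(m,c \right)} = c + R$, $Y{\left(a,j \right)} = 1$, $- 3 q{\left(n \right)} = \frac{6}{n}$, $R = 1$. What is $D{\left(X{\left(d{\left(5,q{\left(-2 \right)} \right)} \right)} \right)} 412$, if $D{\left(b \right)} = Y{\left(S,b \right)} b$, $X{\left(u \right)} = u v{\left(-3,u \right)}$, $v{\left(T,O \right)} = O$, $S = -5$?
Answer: $1648$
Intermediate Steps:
$q{\left(n \right)} = - \frac{2}{n}$ ($q{\left(n \right)} = - \frac{6 \frac{1}{n}}{3} = - \frac{2}{n}$)
$d{\left(m,c \right)} = 1 + c$ ($d{\left(m,c \right)} = c + 1 = 1 + c$)
$X{\left(u \right)} = u^{2}$ ($X{\left(u \right)} = u u = u^{2}$)
$D{\left(b \right)} = b$ ($D{\left(b \right)} = 1 b = b$)
$D{\left(X{\left(d{\left(5,q{\left(-2 \right)} \right)} \right)} \right)} 412 = \left(1 - \frac{2}{-2}\right)^{2} \cdot 412 = \left(1 - -1\right)^{2} \cdot 412 = \left(1 + 1\right)^{2} \cdot 412 = 2^{2} \cdot 412 = 4 \cdot 412 = 1648$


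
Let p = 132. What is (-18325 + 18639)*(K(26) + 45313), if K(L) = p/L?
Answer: 184988390/13 ≈ 1.4230e+7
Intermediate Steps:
K(L) = 132/L
(-18325 + 18639)*(K(26) + 45313) = (-18325 + 18639)*(132/26 + 45313) = 314*(132*(1/26) + 45313) = 314*(66/13 + 45313) = 314*(589135/13) = 184988390/13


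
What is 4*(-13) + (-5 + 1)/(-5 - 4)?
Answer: -464/9 ≈ -51.556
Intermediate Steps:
4*(-13) + (-5 + 1)/(-5 - 4) = -52 - 4/(-9) = -52 - 4*(-1/9) = -52 + 4/9 = -464/9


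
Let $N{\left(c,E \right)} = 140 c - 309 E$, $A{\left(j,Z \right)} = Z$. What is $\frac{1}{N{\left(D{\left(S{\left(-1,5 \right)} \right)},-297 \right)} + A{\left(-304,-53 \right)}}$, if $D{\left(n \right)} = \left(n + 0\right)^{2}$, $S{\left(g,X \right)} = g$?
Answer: $\frac{1}{91860} \approx 1.0886 \cdot 10^{-5}$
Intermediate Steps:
$D{\left(n \right)} = n^{2}$
$N{\left(c,E \right)} = - 309 E + 140 c$
$\frac{1}{N{\left(D{\left(S{\left(-1,5 \right)} \right)},-297 \right)} + A{\left(-304,-53 \right)}} = \frac{1}{\left(\left(-309\right) \left(-297\right) + 140 \left(-1\right)^{2}\right) - 53} = \frac{1}{\left(91773 + 140 \cdot 1\right) - 53} = \frac{1}{\left(91773 + 140\right) - 53} = \frac{1}{91913 - 53} = \frac{1}{91860}$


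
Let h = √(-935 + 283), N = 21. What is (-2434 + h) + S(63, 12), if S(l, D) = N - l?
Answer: -2476 + 2*I*√163 ≈ -2476.0 + 25.534*I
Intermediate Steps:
S(l, D) = 21 - l
h = 2*I*√163 (h = √(-652) = 2*I*√163 ≈ 25.534*I)
(-2434 + h) + S(63, 12) = (-2434 + 2*I*√163) + (21 - 1*63) = (-2434 + 2*I*√163) + (21 - 63) = (-2434 + 2*I*√163) - 42 = -2476 + 2*I*√163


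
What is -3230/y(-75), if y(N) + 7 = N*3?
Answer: 1615/116 ≈ 13.922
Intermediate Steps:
y(N) = -7 + 3*N (y(N) = -7 + N*3 = -7 + 3*N)
-3230/y(-75) = -3230/(-7 + 3*(-75)) = -3230/(-7 - 225) = -3230/(-232) = -3230*(-1/232) = 1615/116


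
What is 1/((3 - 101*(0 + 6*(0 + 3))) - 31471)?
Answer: -1/33286 ≈ -3.0043e-5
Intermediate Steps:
1/((3 - 101*(0 + 6*(0 + 3))) - 31471) = 1/((3 - 101*(0 + 6*3)) - 31471) = 1/((3 - 101*(0 + 18)) - 31471) = 1/((3 - 101*18) - 31471) = 1/((3 - 1818) - 31471) = 1/(-1815 - 31471) = 1/(-33286) = -1/33286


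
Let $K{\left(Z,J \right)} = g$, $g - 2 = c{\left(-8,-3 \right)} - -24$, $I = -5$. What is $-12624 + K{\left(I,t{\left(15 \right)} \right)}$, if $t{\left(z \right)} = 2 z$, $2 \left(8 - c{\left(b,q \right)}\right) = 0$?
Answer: $-12590$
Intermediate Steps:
$c{\left(b,q \right)} = 8$ ($c{\left(b,q \right)} = 8 - 0 = 8 + 0 = 8$)
$g = 34$ ($g = 2 + \left(8 - -24\right) = 2 + \left(8 + 24\right) = 2 + 32 = 34$)
$K{\left(Z,J \right)} = 34$
$-12624 + K{\left(I,t{\left(15 \right)} \right)} = -12624 + 34 = -12590$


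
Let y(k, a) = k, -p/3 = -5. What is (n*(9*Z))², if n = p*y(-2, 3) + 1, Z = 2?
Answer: 272484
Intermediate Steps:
p = 15 (p = -3*(-5) = 15)
n = -29 (n = 15*(-2) + 1 = -30 + 1 = -29)
(n*(9*Z))² = (-261*2)² = (-29*18)² = (-522)² = 272484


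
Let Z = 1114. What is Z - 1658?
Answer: -544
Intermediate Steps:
Z - 1658 = 1114 - 1658 = -544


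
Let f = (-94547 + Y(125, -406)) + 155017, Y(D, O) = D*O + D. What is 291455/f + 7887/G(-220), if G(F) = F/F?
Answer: 15587794/1969 ≈ 7916.6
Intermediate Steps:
Y(D, O) = D + D*O
f = 9845 (f = (-94547 + 125*(1 - 406)) + 155017 = (-94547 + 125*(-405)) + 155017 = (-94547 - 50625) + 155017 = -145172 + 155017 = 9845)
G(F) = 1
291455/f + 7887/G(-220) = 291455/9845 + 7887/1 = 291455*(1/9845) + 7887*1 = 58291/1969 + 7887 = 15587794/1969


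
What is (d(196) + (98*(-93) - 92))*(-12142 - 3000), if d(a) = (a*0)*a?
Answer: 139397252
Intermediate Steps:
d(a) = 0 (d(a) = 0*a = 0)
(d(196) + (98*(-93) - 92))*(-12142 - 3000) = (0 + (98*(-93) - 92))*(-12142 - 3000) = (0 + (-9114 - 92))*(-15142) = (0 - 9206)*(-15142) = -9206*(-15142) = 139397252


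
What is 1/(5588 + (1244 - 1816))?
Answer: 1/5016 ≈ 0.00019936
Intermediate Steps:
1/(5588 + (1244 - 1816)) = 1/(5588 - 572) = 1/5016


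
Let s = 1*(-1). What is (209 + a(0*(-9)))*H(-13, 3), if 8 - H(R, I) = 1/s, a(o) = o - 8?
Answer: 1809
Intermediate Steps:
s = -1
a(o) = -8 + o
H(R, I) = 9 (H(R, I) = 8 - 1/(-1) = 8 - 1*(-1) = 8 + 1 = 9)
(209 + a(0*(-9)))*H(-13, 3) = (209 + (-8 + 0*(-9)))*9 = (209 + (-8 + 0))*9 = (209 - 8)*9 = 201*9 = 1809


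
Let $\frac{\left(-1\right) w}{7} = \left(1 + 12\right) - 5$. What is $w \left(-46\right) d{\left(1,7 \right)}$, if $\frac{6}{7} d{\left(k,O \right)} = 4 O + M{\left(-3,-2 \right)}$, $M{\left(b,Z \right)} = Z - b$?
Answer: $\frac{261464}{3} \approx 87155.0$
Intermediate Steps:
$w = -56$ ($w = - 7 \left(\left(1 + 12\right) - 5\right) = - 7 \left(13 - 5\right) = \left(-7\right) 8 = -56$)
$d{\left(k,O \right)} = \frac{7}{6} + \frac{14 O}{3}$ ($d{\left(k,O \right)} = \frac{7 \left(4 O - -1\right)}{6} = \frac{7 \left(4 O + \left(-2 + 3\right)\right)}{6} = \frac{7 \left(4 O + 1\right)}{6} = \frac{7 \left(1 + 4 O\right)}{6} = \frac{7}{6} + \frac{14 O}{3}$)
$w \left(-46\right) d{\left(1,7 \right)} = \left(-56\right) \left(-46\right) \left(\frac{7}{6} + \frac{14}{3} \cdot 7\right) = 2576 \left(\frac{7}{6} + \frac{98}{3}\right) = 2576 \cdot \frac{203}{6} = \frac{261464}{3}$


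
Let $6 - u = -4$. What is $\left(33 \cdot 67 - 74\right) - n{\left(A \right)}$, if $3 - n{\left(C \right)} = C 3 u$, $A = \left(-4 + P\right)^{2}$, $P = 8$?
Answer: $2614$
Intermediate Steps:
$u = 10$ ($u = 6 - -4 = 6 + 4 = 10$)
$A = 16$ ($A = \left(-4 + 8\right)^{2} = 4^{2} = 16$)
$n{\left(C \right)} = 3 - 30 C$ ($n{\left(C \right)} = 3 - C 3 \cdot 10 = 3 - 3 C 10 = 3 - 30 C$)
$\left(33 \cdot 67 - 74\right) - n{\left(A \right)} = \left(33 \cdot 67 - 74\right) - \left(3 - 480\right) = \left(2211 - 74\right) - \left(3 - 480\right) = 2137 - -477 = 2137 + 477 = 2614$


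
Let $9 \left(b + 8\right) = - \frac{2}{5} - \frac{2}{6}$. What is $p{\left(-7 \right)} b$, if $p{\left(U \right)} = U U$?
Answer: $- \frac{53459}{135} \approx -395.99$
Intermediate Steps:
$b = - \frac{1091}{135}$ ($b = -8 + \frac{- \frac{2}{5} - \frac{2}{6}}{9} = -8 + \frac{\left(-2\right) \frac{1}{5} - \frac{1}{3}}{9} = -8 + \frac{- \frac{2}{5} - \frac{1}{3}}{9} = -8 + \frac{1}{9} \left(- \frac{11}{15}\right) = -8 - \frac{11}{135} = - \frac{1091}{135} \approx -8.0815$)
$p{\left(U \right)} = U^{2}$
$p{\left(-7 \right)} b = \left(-7\right)^{2} \left(- \frac{1091}{135}\right) = 49 \left(- \frac{1091}{135}\right) = - \frac{53459}{135}$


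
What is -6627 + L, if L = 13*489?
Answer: -270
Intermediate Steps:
L = 6357
-6627 + L = -6627 + 6357 = -270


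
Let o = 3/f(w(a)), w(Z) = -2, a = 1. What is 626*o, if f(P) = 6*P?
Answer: -313/2 ≈ -156.50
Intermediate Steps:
o = -¼ (o = 3/((6*(-2))) = 3/(-12) = 3*(-1/12) = -¼ ≈ -0.25000)
626*o = 626*(-¼) = -313/2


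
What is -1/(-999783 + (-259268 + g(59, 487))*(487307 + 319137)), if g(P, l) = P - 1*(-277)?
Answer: 1/208815157591 ≈ 4.7889e-12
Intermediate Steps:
g(P, l) = 277 + P (g(P, l) = P + 277 = 277 + P)
-1/(-999783 + (-259268 + g(59, 487))*(487307 + 319137)) = -1/(-999783 + (-259268 + (277 + 59))*(487307 + 319137)) = -1/(-999783 + (-259268 + 336)*806444) = -1/(-999783 - 258932*806444) = -1/(-999783 - 208814157808) = -1/(-208815157591) = -1*(-1/208815157591) = 1/208815157591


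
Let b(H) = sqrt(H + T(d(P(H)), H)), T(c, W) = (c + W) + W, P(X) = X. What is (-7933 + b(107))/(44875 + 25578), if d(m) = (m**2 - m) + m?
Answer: -7933/70453 + sqrt(11770)/70453 ≈ -0.11106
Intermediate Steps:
d(m) = m**2
T(c, W) = c + 2*W (T(c, W) = (W + c) + W = c + 2*W)
b(H) = sqrt(H**2 + 3*H) (b(H) = sqrt(H + (H**2 + 2*H)) = sqrt(H**2 + 3*H))
(-7933 + b(107))/(44875 + 25578) = (-7933 + sqrt(107*(3 + 107)))/(44875 + 25578) = (-7933 + sqrt(107*110))/70453 = (-7933 + sqrt(11770))*(1/70453) = -7933/70453 + sqrt(11770)/70453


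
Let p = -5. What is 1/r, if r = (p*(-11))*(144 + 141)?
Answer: 1/15675 ≈ 6.3796e-5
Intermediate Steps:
r = 15675 (r = (-5*(-11))*(144 + 141) = 55*285 = 15675)
1/r = 1/15675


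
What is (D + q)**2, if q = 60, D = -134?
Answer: 5476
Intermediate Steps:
(D + q)**2 = (-134 + 60)**2 = (-74)**2 = 5476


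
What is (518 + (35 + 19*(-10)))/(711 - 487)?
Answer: 363/224 ≈ 1.6205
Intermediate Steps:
(518 + (35 + 19*(-10)))/(711 - 487) = (518 + (35 - 190))/224 = (518 - 155)*(1/224) = 363*(1/224) = 363/224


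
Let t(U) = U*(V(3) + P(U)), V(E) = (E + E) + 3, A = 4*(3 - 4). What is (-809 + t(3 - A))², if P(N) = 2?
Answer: 535824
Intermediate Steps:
A = -4 (A = 4*(-1) = -4)
V(E) = 3 + 2*E (V(E) = 2*E + 3 = 3 + 2*E)
t(U) = 11*U (t(U) = U*((3 + 2*3) + 2) = U*((3 + 6) + 2) = U*(9 + 2) = U*11 = 11*U)
(-809 + t(3 - A))² = (-809 + 11*(3 - 1*(-4)))² = (-809 + 11*(3 + 4))² = (-809 + 11*7)² = (-809 + 77)² = (-732)² = 535824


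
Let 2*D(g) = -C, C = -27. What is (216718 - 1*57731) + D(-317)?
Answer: 318001/2 ≈ 1.5900e+5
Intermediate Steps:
D(g) = 27/2 (D(g) = (-1*(-27))/2 = (½)*27 = 27/2)
(216718 - 1*57731) + D(-317) = (216718 - 1*57731) + 27/2 = (216718 - 57731) + 27/2 = 158987 + 27/2 = 318001/2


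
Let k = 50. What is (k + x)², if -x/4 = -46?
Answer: 54756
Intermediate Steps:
x = 184 (x = -4*(-46) = 184)
(k + x)² = (50 + 184)² = 234² = 54756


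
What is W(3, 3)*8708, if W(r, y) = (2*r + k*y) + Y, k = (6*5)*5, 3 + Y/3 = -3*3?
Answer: 3657360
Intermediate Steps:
Y = -36 (Y = -9 + 3*(-3*3) = -9 + 3*(-9) = -9 - 27 = -36)
k = 150 (k = 30*5 = 150)
W(r, y) = -36 + 2*r + 150*y (W(r, y) = (2*r + 150*y) - 36 = -36 + 2*r + 150*y)
W(3, 3)*8708 = (-36 + 2*3 + 150*3)*8708 = (-36 + 6 + 450)*8708 = 420*8708 = 3657360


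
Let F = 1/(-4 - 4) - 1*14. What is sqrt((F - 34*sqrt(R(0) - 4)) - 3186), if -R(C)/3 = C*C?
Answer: sqrt(-51202 - 1088*I)/4 ≈ 0.601 - 56.573*I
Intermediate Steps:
R(C) = -3*C**2 (R(C) = -3*C*C = -3*C**2)
F = -113/8 (F = 1/(-8) - 14 = -1/8 - 14 = -113/8 ≈ -14.125)
sqrt((F - 34*sqrt(R(0) - 4)) - 3186) = sqrt((-113/8 - 34*sqrt(-3*0**2 - 4)) - 3186) = sqrt((-113/8 - 34*sqrt(-3*0 - 4)) - 3186) = sqrt((-113/8 - 34*sqrt(0 - 4)) - 3186) = sqrt((-113/8 - 68*I) - 3186) = sqrt(-25601/8 - 68*I)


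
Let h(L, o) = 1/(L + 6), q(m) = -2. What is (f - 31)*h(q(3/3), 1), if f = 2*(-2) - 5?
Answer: -10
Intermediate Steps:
h(L, o) = 1/(6 + L)
f = -9 (f = -4 - 5 = -9)
(f - 31)*h(q(3/3), 1) = (-9 - 31)/(6 - 2) = -40/4 = -40*1/4 = -10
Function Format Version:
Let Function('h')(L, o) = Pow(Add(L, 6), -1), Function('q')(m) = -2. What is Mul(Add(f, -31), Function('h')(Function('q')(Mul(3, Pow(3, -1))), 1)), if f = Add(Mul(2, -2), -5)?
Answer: -10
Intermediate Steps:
Function('h')(L, o) = Pow(Add(6, L), -1)
f = -9 (f = Add(-4, -5) = -9)
Mul(Add(f, -31), Function('h')(Function('q')(Mul(3, Pow(3, -1))), 1)) = Mul(Add(-9, -31), Pow(Add(6, -2), -1)) = Mul(-40, Pow(4, -1)) = Mul(-40, Rational(1, 4)) = -10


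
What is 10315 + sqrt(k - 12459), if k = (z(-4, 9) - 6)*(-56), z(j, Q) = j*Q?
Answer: 10315 + 3*I*sqrt(1123) ≈ 10315.0 + 100.53*I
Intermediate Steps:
z(j, Q) = Q*j
k = 2352 (k = (9*(-4) - 6)*(-56) = (-36 - 6)*(-56) = -42*(-56) = 2352)
10315 + sqrt(k - 12459) = 10315 + sqrt(2352 - 12459) = 10315 + sqrt(-10107) = 10315 + 3*I*sqrt(1123)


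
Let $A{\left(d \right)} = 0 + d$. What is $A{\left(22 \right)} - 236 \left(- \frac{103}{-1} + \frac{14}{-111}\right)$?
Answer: $- \frac{2692442}{111} \approx -24256.0$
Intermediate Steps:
$A{\left(d \right)} = d$
$A{\left(22 \right)} - 236 \left(- \frac{103}{-1} + \frac{14}{-111}\right) = 22 - 236 \left(- \frac{103}{-1} + \frac{14}{-111}\right) = 22 - 236 \left(\left(-103\right) \left(-1\right) + 14 \left(- \frac{1}{111}\right)\right) = 22 - 236 \left(103 - \frac{14}{111}\right) = 22 - \frac{2694884}{111} = - \frac{2692442}{111}$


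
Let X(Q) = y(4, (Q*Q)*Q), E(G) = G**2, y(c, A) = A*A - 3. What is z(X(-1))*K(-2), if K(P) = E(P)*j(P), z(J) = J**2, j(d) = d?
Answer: -32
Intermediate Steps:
y(c, A) = -3 + A**2 (y(c, A) = A**2 - 3 = -3 + A**2)
X(Q) = -3 + Q**6 (X(Q) = -3 + ((Q*Q)*Q)**2 = -3 + (Q**2*Q)**2 = -3 + (Q**3)**2 = -3 + Q**6)
K(P) = P**3 (K(P) = P**2*P = P**3)
z(X(-1))*K(-2) = (-3 + (-1)**6)**2*(-2)**3 = (-3 + 1)**2*(-8) = (-2)**2*(-8) = 4*(-8) = -32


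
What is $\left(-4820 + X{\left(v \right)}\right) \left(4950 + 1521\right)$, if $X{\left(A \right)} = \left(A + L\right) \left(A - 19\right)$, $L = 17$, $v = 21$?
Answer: $-30698424$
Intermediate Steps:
$X{\left(A \right)} = \left(-19 + A\right) \left(17 + A\right)$ ($X{\left(A \right)} = \left(A + 17\right) \left(A - 19\right) = \left(17 + A\right) \left(-19 + A\right) = \left(-19 + A\right) \left(17 + A\right)$)
$\left(-4820 + X{\left(v \right)}\right) \left(4950 + 1521\right) = \left(-4820 - \left(365 - 441\right)\right) \left(4950 + 1521\right) = \left(-4820 - -76\right) 6471 = \left(-4820 + 76\right) 6471 = \left(-4744\right) 6471 = -30698424$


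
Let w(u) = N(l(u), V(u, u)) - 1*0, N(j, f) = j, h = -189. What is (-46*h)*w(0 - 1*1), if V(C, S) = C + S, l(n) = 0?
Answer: 0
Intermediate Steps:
w(u) = 0 (w(u) = 0 - 1*0 = 0 + 0 = 0)
(-46*h)*w(0 - 1*1) = -46*(-189)*0 = 8694*0 = 0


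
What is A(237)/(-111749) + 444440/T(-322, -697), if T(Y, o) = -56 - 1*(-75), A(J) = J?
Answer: 49665721057/2123231 ≈ 23392.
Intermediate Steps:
T(Y, o) = 19 (T(Y, o) = -56 + 75 = 19)
A(237)/(-111749) + 444440/T(-322, -697) = 237/(-111749) + 444440/19 = 237*(-1/111749) + 444440*(1/19) = -237/111749 + 444440/19 = 49665721057/2123231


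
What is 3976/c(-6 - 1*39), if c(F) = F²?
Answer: 3976/2025 ≈ 1.9635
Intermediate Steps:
3976/c(-6 - 1*39) = 3976/((-6 - 1*39)²) = 3976/((-6 - 39)²) = 3976/((-45)²) = 3976/2025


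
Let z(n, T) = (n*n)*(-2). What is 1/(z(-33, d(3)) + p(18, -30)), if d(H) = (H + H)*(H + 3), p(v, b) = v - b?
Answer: -1/2130 ≈ -0.00046948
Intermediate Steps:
d(H) = 2*H*(3 + H) (d(H) = (2*H)*(3 + H) = 2*H*(3 + H))
z(n, T) = -2*n² (z(n, T) = n²*(-2) = -2*n²)
1/(z(-33, d(3)) + p(18, -30)) = 1/(-2*(-33)² + (18 - 1*(-30))) = 1/(-2*1089 + (18 + 30)) = 1/(-2178 + 48) = 1/(-2130) = -1/2130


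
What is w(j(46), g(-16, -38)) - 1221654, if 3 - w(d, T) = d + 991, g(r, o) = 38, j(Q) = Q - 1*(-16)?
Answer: -1222704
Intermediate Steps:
j(Q) = 16 + Q (j(Q) = Q + 16 = 16 + Q)
w(d, T) = -988 - d (w(d, T) = 3 - (d + 991) = 3 - (991 + d) = 3 + (-991 - d) = -988 - d)
w(j(46), g(-16, -38)) - 1221654 = (-988 - (16 + 46)) - 1221654 = (-988 - 1*62) - 1221654 = (-988 - 62) - 1221654 = -1050 - 1221654 = -1222704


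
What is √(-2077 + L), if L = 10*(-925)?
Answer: I*√11327 ≈ 106.43*I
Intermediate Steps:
L = -9250
√(-2077 + L) = √(-2077 - 9250) = √(-11327) = I*√11327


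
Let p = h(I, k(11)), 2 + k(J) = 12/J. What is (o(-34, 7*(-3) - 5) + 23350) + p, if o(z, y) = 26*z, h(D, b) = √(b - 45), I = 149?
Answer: 22466 + I*√5555/11 ≈ 22466.0 + 6.7756*I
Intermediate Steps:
k(J) = -2 + 12/J
h(D, b) = √(-45 + b)
p = I*√5555/11 (p = √(-45 + (-2 + 12/11)) = √(-45 - 10/11) = √(-505/11) = I*√5555/11 ≈ 6.7756*I)
(o(-34, 7*(-3) - 5) + 23350) + p = (26*(-34) + 23350) + I*√5555/11 = (-884 + 23350) + I*√5555/11 = 22466 + I*√5555/11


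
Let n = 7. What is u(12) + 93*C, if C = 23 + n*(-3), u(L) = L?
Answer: 198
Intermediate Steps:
C = 2 (C = 23 + 7*(-3) = 23 - 21 = 2)
u(12) + 93*C = 12 + 93*2 = 12 + 186 = 198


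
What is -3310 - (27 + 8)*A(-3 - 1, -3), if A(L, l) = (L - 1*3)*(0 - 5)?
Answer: -4535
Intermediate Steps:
A(L, l) = 15 - 5*L (A(L, l) = (L - 3)*(-5) = (-3 + L)*(-5) = 15 - 5*L)
-3310 - (27 + 8)*A(-3 - 1, -3) = -3310 - (27 + 8)*(15 - 5*(-3 - 1)) = -3310 - 35*(15 - 5*(-4)) = -3310 - 35*(15 + 20) = -3310 - 35*35 = -3310 - 1*1225 = -3310 - 1225 = -4535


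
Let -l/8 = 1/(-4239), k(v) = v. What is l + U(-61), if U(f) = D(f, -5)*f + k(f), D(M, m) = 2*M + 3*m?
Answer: 35166752/4239 ≈ 8296.0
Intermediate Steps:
U(f) = f + f*(-15 + 2*f) (U(f) = (2*f + 3*(-5))*f + f = (2*f - 15)*f + f = (-15 + 2*f)*f + f = f*(-15 + 2*f) + f = f + f*(-15 + 2*f))
l = 8/4239 (l = -8/(-4239) = -8*(-1/4239) = 8/4239 ≈ 0.0018872)
l + U(-61) = 8/4239 + 2*(-61)*(-7 - 61) = 8/4239 + 2*(-61)*(-68) = 8/4239 + 8296 = 35166752/4239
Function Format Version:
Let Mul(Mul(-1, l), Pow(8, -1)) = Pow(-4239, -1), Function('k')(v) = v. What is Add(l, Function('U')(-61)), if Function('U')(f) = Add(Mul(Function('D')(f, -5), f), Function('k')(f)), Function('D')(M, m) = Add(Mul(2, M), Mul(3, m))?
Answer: Rational(35166752, 4239) ≈ 8296.0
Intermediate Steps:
Function('U')(f) = Add(f, Mul(f, Add(-15, Mul(2, f)))) (Function('U')(f) = Add(Mul(Add(Mul(2, f), Mul(3, -5)), f), f) = Add(Mul(Add(Mul(2, f), -15), f), f) = Add(Mul(Add(-15, Mul(2, f)), f), f) = Add(Mul(f, Add(-15, Mul(2, f))), f) = Add(f, Mul(f, Add(-15, Mul(2, f)))))
l = Rational(8, 4239) (l = Mul(-8, Pow(-4239, -1)) = Mul(-8, Rational(-1, 4239)) = Rational(8, 4239) ≈ 0.0018872)
Add(l, Function('U')(-61)) = Add(Rational(8, 4239), Mul(2, -61, Add(-7, -61))) = Add(Rational(8, 4239), Mul(2, -61, -68)) = Add(Rational(8, 4239), 8296) = Rational(35166752, 4239)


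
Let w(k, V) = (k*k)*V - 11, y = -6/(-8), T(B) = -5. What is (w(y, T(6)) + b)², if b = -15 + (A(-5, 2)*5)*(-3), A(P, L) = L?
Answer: 885481/256 ≈ 3458.9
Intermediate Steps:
y = ¾ (y = -6*(-⅛) = ¾ ≈ 0.75000)
w(k, V) = -11 + V*k² (w(k, V) = k²*V - 11 = V*k² - 11 = -11 + V*k²)
b = -45 (b = -15 + (2*5)*(-3) = -15 + 10*(-3) = -15 - 30 = -45)
(w(y, T(6)) + b)² = ((-11 - 5*(¾)²) - 45)² = ((-11 - 5*9/16) - 45)² = ((-11 - 45/16) - 45)² = (-221/16 - 45)² = (-941/16)² = 885481/256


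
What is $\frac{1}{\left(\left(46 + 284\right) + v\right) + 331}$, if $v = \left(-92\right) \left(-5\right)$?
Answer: $\frac{1}{1121} \approx 0.00089206$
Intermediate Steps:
$v = 460$
$\frac{1}{\left(\left(46 + 284\right) + v\right) + 331} = \frac{1}{\left(\left(46 + 284\right) + 460\right) + 331} = \frac{1}{\left(330 + 460\right) + 331} = \frac{1}{790 + 331} = \frac{1}{1121}$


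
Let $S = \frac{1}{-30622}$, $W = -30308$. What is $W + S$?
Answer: $- \frac{928091577}{30622} \approx -30308.0$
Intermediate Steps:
$S = - \frac{1}{30622} \approx -3.2656 \cdot 10^{-5}$
$W + S = -30308 - \frac{1}{30622} = - \frac{928091577}{30622}$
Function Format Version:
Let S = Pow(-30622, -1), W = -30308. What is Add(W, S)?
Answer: Rational(-928091577, 30622) ≈ -30308.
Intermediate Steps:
S = Rational(-1, 30622) ≈ -3.2656e-5
Add(W, S) = Add(-30308, Rational(-1, 30622)) = Rational(-928091577, 30622)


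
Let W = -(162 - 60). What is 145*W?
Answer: -14790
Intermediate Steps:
W = -102 (W = -1*102 = -102)
145*W = 145*(-102) = -14790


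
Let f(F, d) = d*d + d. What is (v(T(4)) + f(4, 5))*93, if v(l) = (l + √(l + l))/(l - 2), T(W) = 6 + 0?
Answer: 5859/2 + 93*√3/2 ≈ 3010.0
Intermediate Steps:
T(W) = 6
f(F, d) = d + d² (f(F, d) = d² + d = d + d²)
v(l) = (l + √2*√l)/(-2 + l) (v(l) = (l + √(2*l))/(-2 + l) = (l + √2*√l)/(-2 + l))
(v(T(4)) + f(4, 5))*93 = ((6 + √2*√6)/(-2 + 6) + 5*(1 + 5))*93 = ((6 + 2*√3)/4 + 5*6)*93 = ((6 + 2*√3)/4 + 30)*93 = ((3/2 + √3/2) + 30)*93 = (63/2 + √3/2)*93 = 5859/2 + 93*√3/2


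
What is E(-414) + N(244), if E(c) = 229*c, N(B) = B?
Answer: -94562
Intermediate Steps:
E(-414) + N(244) = 229*(-414) + 244 = -94806 + 244 = -94562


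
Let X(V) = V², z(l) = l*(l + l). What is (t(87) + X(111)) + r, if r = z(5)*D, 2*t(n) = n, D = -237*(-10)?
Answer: 261729/2 ≈ 1.3086e+5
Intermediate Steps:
z(l) = 2*l² (z(l) = l*(2*l) = 2*l²)
D = 2370
t(n) = n/2
r = 118500 (r = (2*5²)*2370 = (2*25)*2370 = 50*2370 = 118500)
(t(87) + X(111)) + r = ((½)*87 + 111²) + 118500 = (87/2 + 12321) + 118500 = 24729/2 + 118500 = 261729/2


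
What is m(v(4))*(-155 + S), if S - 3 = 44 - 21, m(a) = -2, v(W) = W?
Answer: 258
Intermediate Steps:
S = 26 (S = 3 + (44 - 21) = 3 + 23 = 26)
m(v(4))*(-155 + S) = -2*(-155 + 26) = -2*(-129) = 258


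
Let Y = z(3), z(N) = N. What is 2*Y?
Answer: 6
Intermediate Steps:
Y = 3
2*Y = 2*3 = 6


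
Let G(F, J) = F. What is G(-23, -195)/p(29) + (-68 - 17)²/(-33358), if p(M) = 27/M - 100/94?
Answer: 1044432217/6037798 ≈ 172.98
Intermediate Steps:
p(M) = -50/47 + 27/M (p(M) = 27/M - 100*1/94 = 27/M - 50/47 = -50/47 + 27/M)
G(-23, -195)/p(29) + (-68 - 17)²/(-33358) = -23/(-50/47 + 27/29) + (-68 - 17)²/(-33358) = -23/(-50/47 + 27*(1/29)) + (-85)²*(-1/33358) = -23/(-50/47 + 27/29) + 7225*(-1/33358) = -23/(-181/1363) - 7225/33358 = -23*(-1363/181) - 7225/33358 = 31349/181 - 7225/33358 = 1044432217/6037798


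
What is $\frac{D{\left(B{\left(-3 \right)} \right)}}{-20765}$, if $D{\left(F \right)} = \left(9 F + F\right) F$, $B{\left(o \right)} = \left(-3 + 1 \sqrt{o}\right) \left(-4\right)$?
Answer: $- \frac{192}{4153} + \frac{192 i \sqrt{3}}{4153} \approx -0.046232 + 0.080076 i$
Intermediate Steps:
$B{\left(o \right)} = 12 - 4 \sqrt{o}$ ($B{\left(o \right)} = \left(-3 + \sqrt{o}\right) \left(-4\right) = 12 - 4 \sqrt{o}$)
$D{\left(F \right)} = 10 F^{2}$ ($D{\left(F \right)} = 10 F F = 10 F^{2}$)
$\frac{D{\left(B{\left(-3 \right)} \right)}}{-20765} = \frac{10 \left(12 - 4 \sqrt{-3}\right)^{2}}{-20765} = 10 \left(12 - 4 i \sqrt{3}\right)^{2} \left(- \frac{1}{20765}\right) = - \frac{2 \left(12 - 4 i \sqrt{3}\right)^{2}}{4153}$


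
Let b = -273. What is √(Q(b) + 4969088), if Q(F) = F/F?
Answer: 3*√552121 ≈ 2229.1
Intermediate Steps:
Q(F) = 1
√(Q(b) + 4969088) = √(1 + 4969088) = √4969089 = 3*√552121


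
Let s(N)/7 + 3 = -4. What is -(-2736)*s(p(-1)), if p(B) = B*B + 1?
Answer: -134064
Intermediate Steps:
p(B) = 1 + B² (p(B) = B² + 1 = 1 + B²)
s(N) = -49 (s(N) = -21 + 7*(-4) = -21 - 28 = -49)
-(-2736)*s(p(-1)) = -(-2736)*(-49) = -1*134064 = -134064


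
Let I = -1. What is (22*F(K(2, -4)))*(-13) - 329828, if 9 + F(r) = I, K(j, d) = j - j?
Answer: -326968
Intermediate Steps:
K(j, d) = 0
F(r) = -10 (F(r) = -9 - 1 = -10)
(22*F(K(2, -4)))*(-13) - 329828 = (22*(-10))*(-13) - 329828 = -220*(-13) - 329828 = 2860 - 329828 = -326968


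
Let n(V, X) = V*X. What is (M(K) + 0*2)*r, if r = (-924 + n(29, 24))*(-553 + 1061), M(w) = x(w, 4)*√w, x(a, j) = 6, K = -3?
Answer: -694944*I*√3 ≈ -1.2037e+6*I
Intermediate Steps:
M(w) = 6*√w
r = -115824 (r = (-924 + 29*24)*(-553 + 1061) = (-924 + 696)*508 = -228*508 = -115824)
(M(K) + 0*2)*r = (6*√(-3) + 0*2)*(-115824) = (6*(I*√3) + 0)*(-115824) = (6*I*√3 + 0)*(-115824) = (6*I*√3)*(-115824) = -694944*I*√3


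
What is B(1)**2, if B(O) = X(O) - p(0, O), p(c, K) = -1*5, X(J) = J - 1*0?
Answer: 36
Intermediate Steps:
X(J) = J (X(J) = J + 0 = J)
p(c, K) = -5
B(O) = 5 + O (B(O) = O - 1*(-5) = O + 5 = 5 + O)
B(1)**2 = (5 + 1)**2 = 6**2 = 36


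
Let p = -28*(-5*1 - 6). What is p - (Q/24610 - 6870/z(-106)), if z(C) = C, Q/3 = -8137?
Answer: 318492073/1304330 ≈ 244.18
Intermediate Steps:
Q = -24411 (Q = 3*(-8137) = -24411)
p = 308 (p = -28*(-5 - 6) = -28*(-11) = 308)
p - (Q/24610 - 6870/z(-106)) = 308 - (-24411/24610 - 6870/(-106)) = 308 - (-24411*1/24610 - 6870*(-1/106)) = 308 - (-24411/24610 + 3435/53) = 308 - 1*83241567/1304330 = 308 - 83241567/1304330 = 318492073/1304330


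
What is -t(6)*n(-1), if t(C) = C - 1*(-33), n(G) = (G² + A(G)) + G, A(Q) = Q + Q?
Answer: 78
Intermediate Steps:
A(Q) = 2*Q
n(G) = G² + 3*G (n(G) = (G² + 2*G) + G = G² + 3*G)
t(C) = 33 + C (t(C) = C + 33 = 33 + C)
-t(6)*n(-1) = -(33 + 6)*(-(3 - 1)) = -39*(-1*2) = -39*(-2) = -1*(-78) = 78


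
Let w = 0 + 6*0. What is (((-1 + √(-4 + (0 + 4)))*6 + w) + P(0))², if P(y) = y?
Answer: 36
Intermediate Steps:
w = 0 (w = 0 + 0 = 0)
(((-1 + √(-4 + (0 + 4)))*6 + w) + P(0))² = (((-1 + √(-4 + (0 + 4)))*6 + 0) + 0)² = (((-1 + √(-4 + 4))*6 + 0) + 0)² = (((-1 + √0)*6 + 0) + 0)² = (((-1 + 0)*6 + 0) + 0)² = ((-1*6 + 0) + 0)² = ((-6 + 0) + 0)² = (-6 + 0)² = (-6)² = 36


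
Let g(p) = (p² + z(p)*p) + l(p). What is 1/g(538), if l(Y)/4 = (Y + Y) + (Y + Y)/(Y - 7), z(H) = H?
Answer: 531/309679256 ≈ 1.7147e-6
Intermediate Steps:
l(Y) = 8*Y + 8*Y/(-7 + Y) (l(Y) = 4*((Y + Y) + (Y + Y)/(Y - 7)) = 4*(2*Y + (2*Y)/(-7 + Y)) = 4*(2*Y + 2*Y/(-7 + Y)) = 8*Y + 8*Y/(-7 + Y))
g(p) = 2*p² + 8*p*(-6 + p)/(-7 + p) (g(p) = (p² + p*p) + 8*p*(-6 + p)/(-7 + p) = (p² + p²) + 8*p*(-6 + p)/(-7 + p) = 2*p² + 8*p*(-6 + p)/(-7 + p))
1/g(538) = 1/(2*538*(-24 + 538² - 3*538)/(-7 + 538)) = 1/(2*538*(-24 + 289444 - 1614)/531) = 1/(2*538*(1/531)*287806) = 1/(309679256/531) = 531/309679256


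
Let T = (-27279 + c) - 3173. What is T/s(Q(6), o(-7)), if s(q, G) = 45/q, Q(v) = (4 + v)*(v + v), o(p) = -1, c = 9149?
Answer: -56808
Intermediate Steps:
Q(v) = 2*v*(4 + v) (Q(v) = (4 + v)*(2*v) = 2*v*(4 + v))
T = -21303 (T = (-27279 + 9149) - 3173 = -18130 - 3173 = -21303)
T/s(Q(6), o(-7)) = -21303/(45/((2*6*(4 + 6)))) = -21303/(45/((2*6*10))) = -21303/(45/120) = -21303/(45*(1/120)) = -21303/3/8 = -21303*8/3 = -56808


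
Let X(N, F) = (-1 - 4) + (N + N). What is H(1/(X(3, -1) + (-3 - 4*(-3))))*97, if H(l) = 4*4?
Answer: 1552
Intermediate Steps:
X(N, F) = -5 + 2*N
H(l) = 16
H(1/(X(3, -1) + (-3 - 4*(-3))))*97 = 16*97 = 1552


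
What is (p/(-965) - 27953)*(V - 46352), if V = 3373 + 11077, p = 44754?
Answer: 861972866898/965 ≈ 8.9324e+8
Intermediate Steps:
V = 14450
(p/(-965) - 27953)*(V - 46352) = (44754/(-965) - 27953)*(14450 - 46352) = (44754*(-1/965) - 27953)*(-31902) = (-44754/965 - 27953)*(-31902) = -27019399/965*(-31902) = 861972866898/965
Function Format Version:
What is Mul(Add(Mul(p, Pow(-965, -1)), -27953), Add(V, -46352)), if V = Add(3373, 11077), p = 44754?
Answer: Rational(861972866898, 965) ≈ 8.9324e+8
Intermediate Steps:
V = 14450
Mul(Add(Mul(p, Pow(-965, -1)), -27953), Add(V, -46352)) = Mul(Add(Mul(44754, Pow(-965, -1)), -27953), Add(14450, -46352)) = Mul(Add(Mul(44754, Rational(-1, 965)), -27953), -31902) = Mul(Add(Rational(-44754, 965), -27953), -31902) = Mul(Rational(-27019399, 965), -31902) = Rational(861972866898, 965)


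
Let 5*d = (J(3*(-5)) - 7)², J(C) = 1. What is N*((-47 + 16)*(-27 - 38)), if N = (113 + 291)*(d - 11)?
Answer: -3093428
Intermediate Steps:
d = 36/5 (d = (1 - 7)²/5 = (⅕)*(-6)² = (⅕)*36 = 36/5 ≈ 7.2000)
N = -7676/5 (N = (113 + 291)*(36/5 - 11) = 404*(-19/5) = -7676/5 ≈ -1535.2)
N*((-47 + 16)*(-27 - 38)) = -7676*(-47 + 16)*(-27 - 38)/5 = -(-237956)*(-65)/5 = -7676/5*2015 = -3093428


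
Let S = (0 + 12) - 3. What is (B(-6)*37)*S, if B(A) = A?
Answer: -1998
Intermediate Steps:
S = 9 (S = 12 - 3 = 9)
(B(-6)*37)*S = -6*37*9 = -222*9 = -1998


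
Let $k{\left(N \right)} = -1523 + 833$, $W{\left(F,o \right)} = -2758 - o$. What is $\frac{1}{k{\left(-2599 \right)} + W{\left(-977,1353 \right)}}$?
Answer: $- \frac{1}{4801} \approx -0.00020829$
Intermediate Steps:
$k{\left(N \right)} = -690$
$\frac{1}{k{\left(-2599 \right)} + W{\left(-977,1353 \right)}} = \frac{1}{-690 - 4111} = \frac{1}{-4801} = - \frac{1}{4801}$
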